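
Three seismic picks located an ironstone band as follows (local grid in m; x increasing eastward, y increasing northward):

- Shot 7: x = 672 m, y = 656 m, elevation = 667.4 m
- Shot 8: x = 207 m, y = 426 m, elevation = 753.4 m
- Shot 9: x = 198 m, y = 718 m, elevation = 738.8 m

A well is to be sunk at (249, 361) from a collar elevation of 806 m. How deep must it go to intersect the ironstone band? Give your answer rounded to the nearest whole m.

56 m

Let the plane be z = a·x + b·y + c.
Shot 8−Shot 7: −465a − 230b = 86;  Shot 9−Shot 7: −474a + 62b = 71.4.
Solving gives a = −0.15781, b = −0.05486.
Then c = 667.4 − a·672 − b·656 = 809.44.
At (249, 361): z_contact = −39.3 − 19.8 + 809.44 = 750.3 m.
Depth below ground = 806 − 750.3 = 56 m.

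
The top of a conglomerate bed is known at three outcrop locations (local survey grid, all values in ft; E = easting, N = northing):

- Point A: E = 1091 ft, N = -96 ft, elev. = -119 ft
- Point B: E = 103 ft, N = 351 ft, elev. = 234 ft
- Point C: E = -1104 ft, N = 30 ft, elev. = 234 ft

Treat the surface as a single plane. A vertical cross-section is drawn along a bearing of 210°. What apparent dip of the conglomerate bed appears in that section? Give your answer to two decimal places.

Two edge vectors: Point A→Point B = (-988, 447, 353), Point A→Point C = (-2195, 126, 353).
Normal n = (Point A→Point B) × (Point A→Point C) = (113313, -426071, 856677).
So ∂z/∂E = −n_x/n_z = −0.13227 and ∂z/∂N = −n_y/n_z = 0.49735.
Unit vector along 210° is (sin 210°, cos 210°) = (-0.5000, -0.8660).
Slope in that direction = a·(-0.5000) + b·(-0.8660) = −0.36459.
Apparent dip = arctan|0.36459| = 20.03° (true dip is 27.2°, so apparent ≤ true as expected).

20.03°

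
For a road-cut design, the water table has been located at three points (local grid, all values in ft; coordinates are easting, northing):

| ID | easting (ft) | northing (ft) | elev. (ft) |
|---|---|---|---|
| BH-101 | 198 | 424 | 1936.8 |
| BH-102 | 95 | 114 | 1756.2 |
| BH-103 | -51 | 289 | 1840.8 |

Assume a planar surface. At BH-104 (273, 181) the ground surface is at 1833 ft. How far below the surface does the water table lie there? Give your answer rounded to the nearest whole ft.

Two edge vectors: BH-101→BH-102 = (-103, -310, -180.6), BH-101→BH-103 = (-249, -135, -96).
Normal n = (BH-101→BH-102) × (BH-101→BH-103) = (5379, 35081.4, -63285).
So ∂z/∂easting = −n_x/n_z = 0.08500 and ∂z/∂northing = −n_y/n_z = 0.55434.
Intercept c from BH-101: 1936.8 − 16.83 − 235.04 = 1684.93.
At (273, 181): z_contact = 23.2 + 100.3 + 1684.93 = 1808.5 ft.
Depth below ground = 1833 − 1808.5 = 25 ft.

25 ft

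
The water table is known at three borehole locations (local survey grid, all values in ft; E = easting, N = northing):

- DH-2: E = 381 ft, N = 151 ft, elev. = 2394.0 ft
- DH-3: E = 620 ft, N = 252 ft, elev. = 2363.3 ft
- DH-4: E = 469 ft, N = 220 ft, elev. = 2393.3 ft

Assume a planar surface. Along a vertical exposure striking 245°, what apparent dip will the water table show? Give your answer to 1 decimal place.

Let the plane be z = a·E + b·N + c.
DH-3−DH-2: 239a + 101b = −30.7;  DH-4−DH-2: 88a + 69b = −0.7.
Solving gives a = −0.26931, b = 0.33333.
Unit vector along 245° is (sin 245°, cos 245°) = (-0.9063, -0.4226).
Slope in that direction = a·(-0.9063) + b·(-0.4226) = 0.10321.
Apparent dip = arctan|0.10321| = 5.9° (true dip is 23.2°, so apparent ≤ true as expected).

5.9°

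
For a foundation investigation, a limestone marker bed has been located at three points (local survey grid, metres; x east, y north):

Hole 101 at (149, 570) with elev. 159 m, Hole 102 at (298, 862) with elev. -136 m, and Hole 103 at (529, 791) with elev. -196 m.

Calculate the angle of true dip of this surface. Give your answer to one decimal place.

42.1°

Let the plane be z = a·x + b·y + c.
Hole 102−Hole 101: 149a + 292b = −295;  Hole 103−Hole 101: 380a + 221b = −355.
Solving gives a = −0.49295, b = −0.75874.
Gradient magnitude |∇z| = √(a² + b²) = √(0.24299 + 0.57568) = 0.90481.
True dip = arctan(0.90481) = 42.1°, dipping toward NNE (azimuth ≈ 033°).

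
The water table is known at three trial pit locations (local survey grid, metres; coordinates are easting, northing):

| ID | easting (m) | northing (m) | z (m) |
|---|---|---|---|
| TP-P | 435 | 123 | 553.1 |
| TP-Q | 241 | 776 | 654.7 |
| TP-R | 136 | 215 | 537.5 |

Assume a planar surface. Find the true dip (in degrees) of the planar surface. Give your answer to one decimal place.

Let the plane be z = a·easting + b·northing + c.
TP-Q−TP-P: −194a + 653b = 101.6;  TP-R−TP-P: −299a + 92b = −15.6.
Solving gives a = 0.11011, b = 0.18830.
Gradient magnitude |∇z| = √(a² + b²) = √(0.01212 + 0.03546) = 0.21814.
True dip = arctan(0.21814) = 12.3°, dipping toward SSW (azimuth ≈ 210°).

12.3°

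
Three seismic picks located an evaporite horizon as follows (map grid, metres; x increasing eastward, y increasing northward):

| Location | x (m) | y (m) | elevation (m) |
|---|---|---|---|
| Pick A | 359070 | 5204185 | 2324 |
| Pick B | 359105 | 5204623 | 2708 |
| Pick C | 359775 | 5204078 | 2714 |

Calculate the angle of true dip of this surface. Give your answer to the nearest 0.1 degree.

46.8°

Let the plane be z = a·x + b·y + c.
Pick B−Pick A: 35a + 438b = 384;  Pick C−Pick A: 705a − 107b = 390.
Solving gives a = 0.67803, b = 0.82253.
Gradient magnitude |∇z| = √(a² + b²) = √(0.45972 + 0.67656) = 1.06597.
True dip = arctan(1.06597) = 46.8°, dipping toward SW (azimuth ≈ 219°).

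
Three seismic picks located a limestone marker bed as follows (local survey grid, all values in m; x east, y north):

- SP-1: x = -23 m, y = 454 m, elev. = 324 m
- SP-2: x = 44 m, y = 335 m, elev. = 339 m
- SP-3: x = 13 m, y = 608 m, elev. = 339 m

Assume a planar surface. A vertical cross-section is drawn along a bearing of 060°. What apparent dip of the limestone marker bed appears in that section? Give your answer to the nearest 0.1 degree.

14.5°

Two edge vectors: SP-1→SP-2 = (67, -119, 15), SP-1→SP-3 = (36, 154, 15).
Normal n = (SP-1→SP-2) × (SP-1→SP-3) = (-4095, -465, 14602).
So ∂z/∂x = −n_x/n_z = 0.28044 and ∂z/∂y = −n_y/n_z = 0.03184.
Unit vector along 060° is (sin 60°, cos 60°) = (0.8660, 0.5000).
Slope in that direction = a·(0.8660) + b·(0.5000) = 0.25879.
Apparent dip = arctan|0.25879| = 14.5° (true dip is 15.8°, so apparent ≤ true as expected).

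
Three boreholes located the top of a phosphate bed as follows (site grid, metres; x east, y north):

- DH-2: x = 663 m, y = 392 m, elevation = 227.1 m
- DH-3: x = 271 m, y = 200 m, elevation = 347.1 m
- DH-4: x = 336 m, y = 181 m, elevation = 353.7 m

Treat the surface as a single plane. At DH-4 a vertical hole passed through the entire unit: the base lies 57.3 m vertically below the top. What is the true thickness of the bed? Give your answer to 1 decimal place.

50.8 m

Let the plane be z = a·x + b·y + c.
DH-3−DH-2: −392a − 192b = 120;  DH-4−DH-2: −327a − 211b = 126.6.
Solving gives a = −0.05082, b = −0.52124.
|∇z| = √(a²+b²) = 0.52371, so dip δ = arctan(0.52371) = 27.64°.
True thickness = vertical thickness × cos δ = 57.3 × cos 27.64° = 50.8 m.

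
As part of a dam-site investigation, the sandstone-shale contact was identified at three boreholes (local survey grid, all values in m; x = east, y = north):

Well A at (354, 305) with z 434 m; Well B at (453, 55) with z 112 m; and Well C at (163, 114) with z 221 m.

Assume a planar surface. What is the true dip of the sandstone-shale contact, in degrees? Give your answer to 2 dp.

Two edge vectors: Well A→Well B = (99, -250, -322), Well A→Well C = (-191, -191, -213).
Normal n = (Well A→Well B) × (Well A→Well C) = (-8252, 82589, -66659).
So ∂z/∂x = −n_x/n_z = −0.12379 and ∂z/∂y = −n_y/n_z = 1.23898.
Gradient magnitude |∇z| = √(a² + b²) = √(0.01533 + 1.53507) = 1.24515.
True dip = arctan(1.24515) = 51.23°, dipping toward S (azimuth ≈ 174°).

51.23°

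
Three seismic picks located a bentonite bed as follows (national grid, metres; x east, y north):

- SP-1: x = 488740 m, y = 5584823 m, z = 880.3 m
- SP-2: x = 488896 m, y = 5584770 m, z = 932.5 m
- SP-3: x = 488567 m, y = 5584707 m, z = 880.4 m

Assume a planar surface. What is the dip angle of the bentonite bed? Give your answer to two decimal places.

21.76°

Let the plane be z = a·x + b·y + c.
SP-2−SP-1: 156a − 53b = 52.2;  SP-3−SP-1: −173a − 116b = 0.1.
Solving gives a = 0.22189, b = −0.33179.
Gradient magnitude |∇z| = √(a² + b²) = √(0.04924 + 0.11008) = 0.39915.
True dip = arctan(0.39915) = 21.76°, dipping toward NW (azimuth ≈ 326°).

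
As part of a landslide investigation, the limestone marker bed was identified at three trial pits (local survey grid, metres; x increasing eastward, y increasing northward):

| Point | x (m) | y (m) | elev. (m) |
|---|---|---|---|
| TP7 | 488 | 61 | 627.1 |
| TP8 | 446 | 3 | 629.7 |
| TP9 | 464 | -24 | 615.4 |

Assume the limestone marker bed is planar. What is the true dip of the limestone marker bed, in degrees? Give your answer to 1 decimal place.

Two edge vectors: TP7→TP8 = (-42, -58, 2.6), TP7→TP9 = (-24, -85, -11.7).
Normal n = (TP7→TP8) × (TP7→TP9) = (899.6, -553.8, 2178).
So ∂z/∂x = −n_x/n_z = −0.41304 and ∂z/∂y = −n_y/n_z = 0.25427.
Gradient magnitude |∇z| = √(a² + b²) = √(0.17060 + 0.06465) = 0.48503.
True dip = arctan(0.48503) = 25.9°, dipping toward ESE (azimuth ≈ 122°).

25.9°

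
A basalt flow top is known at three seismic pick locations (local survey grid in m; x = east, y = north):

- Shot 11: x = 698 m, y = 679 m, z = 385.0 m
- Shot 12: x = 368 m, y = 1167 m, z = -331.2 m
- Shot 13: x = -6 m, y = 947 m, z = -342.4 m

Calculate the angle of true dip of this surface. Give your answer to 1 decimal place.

Two edge vectors: Shot 11→Shot 12 = (-330, 488, -716.2), Shot 11→Shot 13 = (-704, 268, -727.4).
Normal n = (Shot 11→Shot 12) × (Shot 11→Shot 13) = (-163029.6, 264162.8, 255112).
So ∂z/∂x = −n_x/n_z = 0.63905 and ∂z/∂y = −n_y/n_z = −1.03548.
Gradient magnitude |∇z| = √(a² + b²) = √(0.40839 + 1.07221) = 1.21680.
True dip = arctan(1.21680) = 50.6°, dipping toward NNW (azimuth ≈ 328°).

50.6°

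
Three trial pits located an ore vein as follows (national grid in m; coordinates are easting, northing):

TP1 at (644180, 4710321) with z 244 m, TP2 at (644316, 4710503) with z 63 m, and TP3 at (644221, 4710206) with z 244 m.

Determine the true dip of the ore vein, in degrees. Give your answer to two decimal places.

Two edge vectors: TP1→TP2 = (136, 182, -181), TP1→TP3 = (41, -115, 0).
Normal n = (TP1→TP2) × (TP1→TP3) = (-20815, -7421, -23102).
So ∂z/∂easting = −n_x/n_z = −0.90100 and ∂z/∂northing = −n_y/n_z = −0.32123.
Gradient magnitude |∇z| = √(a² + b²) = √(0.81181 + 0.10319) = 0.95655.
True dip = arctan(0.95655) = 43.73°, dipping toward ENE (azimuth ≈ 070°).

43.73°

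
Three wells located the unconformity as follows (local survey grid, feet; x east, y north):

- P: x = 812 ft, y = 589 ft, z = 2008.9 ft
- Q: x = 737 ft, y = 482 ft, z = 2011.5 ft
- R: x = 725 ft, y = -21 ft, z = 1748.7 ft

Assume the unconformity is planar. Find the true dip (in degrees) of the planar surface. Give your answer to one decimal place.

Let the plane be z = a·x + b·y + c.
Q−P: −75a − 107b = 2.6;  R−P: −87a − 610b = −260.2.
Solving gives a = −0.80754, b = 0.54173.
Gradient magnitude |∇z| = √(a² + b²) = √(0.65211 + 0.29347) = 0.97241.
True dip = arctan(0.97241) = 44.2°, dipping toward SE (azimuth ≈ 124°).

44.2°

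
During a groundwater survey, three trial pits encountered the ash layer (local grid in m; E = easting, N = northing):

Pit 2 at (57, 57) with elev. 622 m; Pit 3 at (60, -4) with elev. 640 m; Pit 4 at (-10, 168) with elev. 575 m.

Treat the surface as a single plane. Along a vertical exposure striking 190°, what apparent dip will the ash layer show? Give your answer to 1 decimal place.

Let the plane be z = a·E + b·N + c.
Pit 3−Pit 2: 3a − 61b = 18;  Pit 4−Pit 2: −67a + 111b = −47.
Solving gives a = 0.23149, b = −0.28370.
Unit vector along 190° is (sin 190°, cos 190°) = (-0.1736, -0.9848).
Slope in that direction = a·(-0.1736) + b·(-0.9848) = 0.23919.
Apparent dip = arctan|0.23919| = 13.5° (true dip is 20.1°, so apparent ≤ true as expected).

13.5°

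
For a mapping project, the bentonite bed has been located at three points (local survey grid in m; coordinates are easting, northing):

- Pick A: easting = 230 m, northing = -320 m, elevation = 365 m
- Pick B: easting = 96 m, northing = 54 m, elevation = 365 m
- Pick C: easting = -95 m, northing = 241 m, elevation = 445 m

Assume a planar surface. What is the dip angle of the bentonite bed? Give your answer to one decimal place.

Two edge vectors: Pick A→Pick B = (-134, 374, 0), Pick A→Pick C = (-325, 561, 80).
Normal n = (Pick A→Pick B) × (Pick A→Pick C) = (29920, 10720, 46376).
So ∂z/∂easting = −n_x/n_z = −0.64516 and ∂z/∂northing = −n_y/n_z = −0.23115.
Gradient magnitude |∇z| = √(a² + b²) = √(0.41623 + 0.05343) = 0.68532.
True dip = arctan(0.68532) = 34.4°, dipping toward ENE (azimuth ≈ 070°).

34.4°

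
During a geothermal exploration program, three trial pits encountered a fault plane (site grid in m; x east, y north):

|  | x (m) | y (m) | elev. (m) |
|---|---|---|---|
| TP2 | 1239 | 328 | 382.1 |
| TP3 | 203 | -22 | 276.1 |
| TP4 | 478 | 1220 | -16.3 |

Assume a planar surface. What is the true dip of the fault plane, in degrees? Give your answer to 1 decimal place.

18.8°

Let the plane be z = a·x + b·y + c.
TP3−TP2: −1036a − 350b = −106;  TP4−TP2: −761a + 892b = −398.4.
Solving gives a = 0.19656, b = −0.27895.
Gradient magnitude |∇z| = √(a² + b²) = √(0.03863 + 0.07781) = 0.34124.
True dip = arctan(0.34124) = 18.8°, dipping toward NW (azimuth ≈ 325°).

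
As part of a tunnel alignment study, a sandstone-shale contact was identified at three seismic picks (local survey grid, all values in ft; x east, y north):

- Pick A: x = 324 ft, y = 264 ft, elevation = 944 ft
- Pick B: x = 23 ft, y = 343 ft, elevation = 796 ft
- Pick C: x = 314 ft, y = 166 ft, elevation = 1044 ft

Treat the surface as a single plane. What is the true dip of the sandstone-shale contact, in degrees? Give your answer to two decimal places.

46.81°

Two edge vectors: Pick A→Pick B = (-301, 79, -148), Pick A→Pick C = (-10, -98, 100).
Normal n = (Pick A→Pick B) × (Pick A→Pick C) = (-6604, 31580, 30288).
So ∂z/∂x = −n_x/n_z = 0.21804 and ∂z/∂y = −n_y/n_z = −1.04266.
Gradient magnitude |∇z| = √(a² + b²) = √(0.04754 + 1.08713) = 1.06521.
True dip = arctan(1.06521) = 46.81°, dipping toward NNW (azimuth ≈ 348°).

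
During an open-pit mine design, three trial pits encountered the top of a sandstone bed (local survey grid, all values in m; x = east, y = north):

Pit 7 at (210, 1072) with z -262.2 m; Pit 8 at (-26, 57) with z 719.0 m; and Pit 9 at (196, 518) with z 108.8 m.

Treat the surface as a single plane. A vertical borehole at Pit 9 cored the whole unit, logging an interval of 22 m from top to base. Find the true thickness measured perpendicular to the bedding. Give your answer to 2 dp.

Let the plane be z = a·x + b·y + c.
Pit 8−Pit 7: −236a − 1015b = 981.2;  Pit 9−Pit 7: −14a − 554b = 371.
Solving gives a = −1.43323, b = −0.63346.
|∇z| = √(a²+b²) = 1.56697, so dip δ = arctan(1.56697) = 57.46°.
True thickness = vertical thickness × cos δ = 22 × cos 57.46° = 11.84 m.

11.84 m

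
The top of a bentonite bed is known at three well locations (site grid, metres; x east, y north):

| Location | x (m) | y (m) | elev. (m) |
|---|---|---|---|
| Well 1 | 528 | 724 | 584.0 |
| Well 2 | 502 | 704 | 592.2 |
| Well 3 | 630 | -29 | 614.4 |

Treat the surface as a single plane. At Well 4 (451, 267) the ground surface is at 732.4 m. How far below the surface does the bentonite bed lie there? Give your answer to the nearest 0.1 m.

94.2 m

Let the plane be z = a·x + b·y + c.
Well 2−Well 1: −26a − 20b = 8.2;  Well 3−Well 1: 102a − 753b = 30.4.
Solving gives a = −0.25750, b = −0.07525.
Then c = 584 − a·528 − b·724 = 774.44.
At (451, 267): z_contact = −116.13 − 20.09 + 774.44 = 638.22 m.
Depth below ground = 732.4 − 638.22 = 94.2 m.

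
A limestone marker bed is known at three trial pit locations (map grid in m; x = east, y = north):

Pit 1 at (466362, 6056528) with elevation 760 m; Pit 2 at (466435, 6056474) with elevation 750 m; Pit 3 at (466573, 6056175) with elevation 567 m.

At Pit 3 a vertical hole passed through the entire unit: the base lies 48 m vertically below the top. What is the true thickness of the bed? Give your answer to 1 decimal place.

Let the plane be z = a·x + b·y + c.
Pit 2−Pit 1: 73a − 54b = −10;  Pit 3−Pit 1: 211a − 353b = −193.
Solving gives a = 0.47944, b = 0.83332.
|∇z| = √(a²+b²) = 0.96140, so dip δ = arctan(0.96140) = 43.87°.
True thickness = vertical thickness × cos δ = 48 × cos 43.87° = 34.6 m.

34.6 m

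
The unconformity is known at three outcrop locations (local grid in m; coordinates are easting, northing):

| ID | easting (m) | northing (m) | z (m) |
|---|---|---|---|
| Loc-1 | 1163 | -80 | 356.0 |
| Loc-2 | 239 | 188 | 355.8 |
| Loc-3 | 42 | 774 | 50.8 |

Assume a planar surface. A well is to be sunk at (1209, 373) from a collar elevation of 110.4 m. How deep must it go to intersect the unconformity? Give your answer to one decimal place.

Let the plane be z = a·easting + b·northing + c.
Loc-2−Loc-1: −924a + 268b = −0.2;  Loc-3−Loc-1: −1121a + 854b = −305.2.
Solving gives a = −0.167031, b = −0.576630.
Then c = 356 − a·1163 − b·-80 = 504.13.
At (1209, 373): z_contact = −201.94 − 215.08 + 504.13 = 87.10 m.
Depth below ground = 110.4 − 87.10 = 23.3 m.

23.3 m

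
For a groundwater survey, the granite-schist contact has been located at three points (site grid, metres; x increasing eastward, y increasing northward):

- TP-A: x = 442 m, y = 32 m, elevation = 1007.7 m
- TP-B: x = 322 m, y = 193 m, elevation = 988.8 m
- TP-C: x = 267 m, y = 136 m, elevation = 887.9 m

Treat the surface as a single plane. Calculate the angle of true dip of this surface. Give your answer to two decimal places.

Two edge vectors: TP-A→TP-B = (-120, 161, -18.9), TP-A→TP-C = (-175, 104, -119.8).
Normal n = (TP-A→TP-B) × (TP-A→TP-C) = (-17322.2, -11068.5, 15695).
So ∂z/∂x = −n_x/n_z = 1.10368 and ∂z/∂y = −n_y/n_z = 0.70522.
Gradient magnitude |∇z| = √(a² + b²) = √(1.21810 + 0.49734) = 1.30975.
True dip = arctan(1.30975) = 52.64°, dipping toward WSW (azimuth ≈ 237°).

52.64°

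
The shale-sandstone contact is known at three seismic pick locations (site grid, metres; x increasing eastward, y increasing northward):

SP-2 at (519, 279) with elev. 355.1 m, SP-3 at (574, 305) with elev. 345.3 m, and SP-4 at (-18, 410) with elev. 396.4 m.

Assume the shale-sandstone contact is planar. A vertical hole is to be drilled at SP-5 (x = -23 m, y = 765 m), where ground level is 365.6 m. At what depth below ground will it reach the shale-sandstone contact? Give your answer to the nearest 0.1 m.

Let the plane be z = a·x + b·y + c.
SP-3−SP-2: 55a + 26b = −9.8;  SP-4−SP-2: −537a + 131b = 41.3.
Solving gives a = −0.11138, b = −0.14131.
Then c = 355.1 − a·519 − b·279 = 452.33.
At (-23, 765): z_contact = 2.56 − 108.10 + 452.33 = 346.79 m.
Depth below ground = 365.6 − 346.79 = 18.8 m.

18.8 m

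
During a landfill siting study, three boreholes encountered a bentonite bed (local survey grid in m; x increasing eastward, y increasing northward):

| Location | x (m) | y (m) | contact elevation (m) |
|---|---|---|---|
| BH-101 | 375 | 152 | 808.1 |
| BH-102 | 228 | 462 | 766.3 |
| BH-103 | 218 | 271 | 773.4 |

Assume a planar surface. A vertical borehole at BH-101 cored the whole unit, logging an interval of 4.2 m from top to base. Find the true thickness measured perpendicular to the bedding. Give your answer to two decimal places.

4.13 m

Two edge vectors: BH-101→BH-102 = (-147, 310, -41.8), BH-101→BH-103 = (-157, 119, -34.7).
Normal n = (BH-101→BH-102) × (BH-101→BH-103) = (-5782.8, 1461.7, 31177).
So ∂z/∂x = −n_x/n_z = 0.18548 and ∂z/∂y = −n_y/n_z = −0.04688.
|∇z| = √(a²+b²) = 0.19132, so dip δ = arctan(0.19132) = 10.83°.
True thickness = vertical thickness × cos δ = 4.2 × cos 10.83° = 4.13 m.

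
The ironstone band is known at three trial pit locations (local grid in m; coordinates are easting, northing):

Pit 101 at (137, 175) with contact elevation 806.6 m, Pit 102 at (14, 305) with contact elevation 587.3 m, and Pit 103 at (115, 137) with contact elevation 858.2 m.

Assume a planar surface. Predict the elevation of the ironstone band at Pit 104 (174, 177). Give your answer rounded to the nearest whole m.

Two edge vectors: Pit 101→Pit 102 = (-123, 130, -219.3), Pit 101→Pit 103 = (-22, -38, 51.6).
Normal n = (Pit 101→Pit 102) × (Pit 101→Pit 103) = (-1625.4, 11171.4, 7534).
So ∂z/∂easting = −n_x/n_z = 0.21574 and ∂z/∂northing = −n_y/n_z = −1.48280.
Intercept c from Pit 101: 806.6 − 29.56 + 259.49 = 1036.53.
At (174, 177): z = 37.5 − 262.5 + 1036.53 = 811.6 m.

812 m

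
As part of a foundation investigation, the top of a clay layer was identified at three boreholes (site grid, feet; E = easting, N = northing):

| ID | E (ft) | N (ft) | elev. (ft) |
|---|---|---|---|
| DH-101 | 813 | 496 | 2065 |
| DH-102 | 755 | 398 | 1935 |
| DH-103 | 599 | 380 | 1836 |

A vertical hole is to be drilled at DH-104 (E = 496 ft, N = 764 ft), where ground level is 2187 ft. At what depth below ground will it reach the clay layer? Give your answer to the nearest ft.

12 ft

Two edge vectors: DH-101→DH-102 = (-58, -98, -130), DH-101→DH-103 = (-214, -116, -229).
Normal n = (DH-101→DH-102) × (DH-101→DH-103) = (7362, 14538, -14244).
So ∂z/∂E = −n_x/n_z = 0.51685 and ∂z/∂N = −n_y/n_z = 1.02064.
Intercept c from DH-101: 2065 − 420.20 − 506.24 = 1138.56.
At (496, 764): z_contact = 256.4 + 779.8 + 1138.56 = 2174.7 ft.
Depth below ground = 2187 − 2174.7 = 12 ft.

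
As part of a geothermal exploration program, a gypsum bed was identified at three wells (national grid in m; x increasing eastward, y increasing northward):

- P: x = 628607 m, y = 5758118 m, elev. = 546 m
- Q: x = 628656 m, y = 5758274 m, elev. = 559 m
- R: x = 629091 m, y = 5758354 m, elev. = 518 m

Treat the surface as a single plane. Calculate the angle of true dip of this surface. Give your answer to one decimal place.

9.5°

Let the plane be z = a·x + b·y + c.
Q−P: 49a + 156b = 13;  R−P: 484a + 236b = −28.
Solving gives a = −0.11630, b = 0.11986.
Gradient magnitude |∇z| = √(a² + b²) = √(0.01352 + 0.01437) = 0.16701.
True dip = arctan(0.16701) = 9.5°, dipping toward SE (azimuth ≈ 136°).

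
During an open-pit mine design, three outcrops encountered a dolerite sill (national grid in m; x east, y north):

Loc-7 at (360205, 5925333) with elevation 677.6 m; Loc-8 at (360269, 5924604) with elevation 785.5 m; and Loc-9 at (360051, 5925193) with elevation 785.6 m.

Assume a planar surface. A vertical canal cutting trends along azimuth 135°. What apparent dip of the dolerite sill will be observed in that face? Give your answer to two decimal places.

Two edge vectors: Loc-7→Loc-8 = (64, -729, 107.9), Loc-7→Loc-9 = (-154, -140, 108).
Normal n = (Loc-7→Loc-8) × (Loc-7→Loc-9) = (-63626, -23528.6, -121226).
So ∂z/∂x = −n_x/n_z = −0.52485 and ∂z/∂y = −n_y/n_z = −0.19409.
Unit vector along 135° is (sin 135°, cos 135°) = (0.7071, -0.7071).
Slope in that direction = a·(0.7071) + b·(-0.7071) = −0.23389.
Apparent dip = arctan|0.23389| = 13.16° (true dip is 29.2°, so apparent ≤ true as expected).

13.16°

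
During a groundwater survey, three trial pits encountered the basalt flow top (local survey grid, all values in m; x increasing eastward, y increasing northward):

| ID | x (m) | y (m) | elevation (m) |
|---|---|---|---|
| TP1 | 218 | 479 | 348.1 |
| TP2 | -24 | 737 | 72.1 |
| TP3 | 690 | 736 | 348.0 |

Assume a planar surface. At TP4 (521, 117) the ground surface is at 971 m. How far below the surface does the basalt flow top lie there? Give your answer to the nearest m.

250 m

Let the plane be z = a·x + b·y + c.
TP2−TP1: −242a + 258b = −276;  TP3−TP1: 472a + 257b = −0.1.
Solving gives a = 0.38542, b = −0.70825.
Then c = 348.1 − a·218 − b·479 = 603.33.
At (521, 117): z_contact = 200.8 − 82.9 + 603.33 = 721.3 m.
Depth below ground = 971 − 721.3 = 250 m.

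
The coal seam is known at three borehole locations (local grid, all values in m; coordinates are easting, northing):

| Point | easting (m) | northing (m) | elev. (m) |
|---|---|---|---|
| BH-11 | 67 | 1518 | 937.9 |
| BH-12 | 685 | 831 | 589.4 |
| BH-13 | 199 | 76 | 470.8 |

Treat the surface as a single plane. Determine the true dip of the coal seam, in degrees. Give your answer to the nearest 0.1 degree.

Let the plane be z = a·easting + b·northing + c.
BH-12−BH-11: 618a − 687b = −348.5;  BH-13−BH-11: 132a − 1442b = −467.1.
Solving gives a = −0.22692, b = 0.30315.
Gradient magnitude |∇z| = √(a² + b²) = √(0.05149 + 0.09190) = 0.37867.
True dip = arctan(0.37867) = 20.7°, dipping toward SE (azimuth ≈ 143°).

20.7°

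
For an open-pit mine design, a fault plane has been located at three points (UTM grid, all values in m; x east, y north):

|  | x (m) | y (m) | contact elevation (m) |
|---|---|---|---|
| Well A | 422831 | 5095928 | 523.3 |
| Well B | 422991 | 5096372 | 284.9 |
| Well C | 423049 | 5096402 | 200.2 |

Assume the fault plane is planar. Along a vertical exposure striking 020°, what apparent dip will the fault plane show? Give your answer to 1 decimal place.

Let the plane be z = a·x + b·y + c.
Well B−Well A: 160a + 444b = −238.4;  Well C−Well A: 218a + 474b = −323.1.
Solving gives a = −1.45355, b = −0.01313.
Unit vector along 020° is (sin 20°, cos 20°) = (0.3420, 0.9397).
Slope in that direction = a·(0.3420) + b·(0.9397) = −0.50949.
Apparent dip = arctan|0.50949| = 27.0° (true dip is 55.5°, so apparent ≤ true as expected).

27.0°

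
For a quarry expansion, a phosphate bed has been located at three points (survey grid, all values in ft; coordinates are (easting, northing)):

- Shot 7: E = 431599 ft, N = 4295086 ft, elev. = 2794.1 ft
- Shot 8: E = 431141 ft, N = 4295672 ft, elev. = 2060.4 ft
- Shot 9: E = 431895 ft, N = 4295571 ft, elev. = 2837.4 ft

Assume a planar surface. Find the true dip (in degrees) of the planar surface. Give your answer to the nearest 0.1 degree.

47.3°

Let the plane be z = a·E + b·N + c.
Shot 8−Shot 7: −458a + 586b = −733.7;  Shot 9−Shot 7: 296a + 485b = 43.3.
Solving gives a = 0.96368, b = −0.49886.
Gradient magnitude |∇z| = √(a² + b²) = √(0.92868 + 0.24887) = 1.08515.
True dip = arctan(1.08515) = 47.3°, dipping toward WNW (azimuth ≈ 297°).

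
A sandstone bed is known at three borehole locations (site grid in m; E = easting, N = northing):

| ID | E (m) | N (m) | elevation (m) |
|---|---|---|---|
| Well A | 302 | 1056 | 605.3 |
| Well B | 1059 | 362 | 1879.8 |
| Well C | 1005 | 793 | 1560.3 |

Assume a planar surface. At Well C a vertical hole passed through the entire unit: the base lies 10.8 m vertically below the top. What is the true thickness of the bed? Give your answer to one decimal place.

6.6 m

Two edge vectors: Well A→Well B = (757, -694, 1274.5), Well A→Well C = (703, -263, 955).
Normal n = (Well A→Well B) × (Well A→Well C) = (-327576.5, 173038.5, 288791).
So ∂z/∂E = −n_x/n_z = 1.13430 and ∂z/∂N = −n_y/n_z = −0.59918.
|∇z| = √(a²+b²) = 1.28283, so dip δ = arctan(1.28283) = 52.06°.
True thickness = vertical thickness × cos δ = 10.8 × cos 52.06° = 6.6 m.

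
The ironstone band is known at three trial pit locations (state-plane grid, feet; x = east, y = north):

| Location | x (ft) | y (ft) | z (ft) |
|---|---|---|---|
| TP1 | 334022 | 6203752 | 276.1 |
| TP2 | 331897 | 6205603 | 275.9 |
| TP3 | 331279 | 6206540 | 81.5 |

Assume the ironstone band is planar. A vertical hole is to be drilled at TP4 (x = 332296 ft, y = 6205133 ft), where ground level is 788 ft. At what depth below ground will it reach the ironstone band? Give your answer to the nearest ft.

452 ft

Two edge vectors: TP1→TP2 = (-2125, 1851, -0.2), TP1→TP3 = (-2743, 2788, -194.6).
Normal n = (TP1→TP2) × (TP1→TP3) = (-359647, -412976.4, -847207).
So ∂z/∂x = −n_x/n_z = −0.42450900 and ∂z/∂y = −n_y/n_z = −0.48745631.
Intercept c from TP1: 276.1 + 141795.35 + 3024058.07 = 3166129.52.
At (332296, 6205133): z_contact = −141062.6 − 3024731.2 + 3166129.52 = 335.6 ft.
Depth below ground = 788 − 335.6 = 452 ft.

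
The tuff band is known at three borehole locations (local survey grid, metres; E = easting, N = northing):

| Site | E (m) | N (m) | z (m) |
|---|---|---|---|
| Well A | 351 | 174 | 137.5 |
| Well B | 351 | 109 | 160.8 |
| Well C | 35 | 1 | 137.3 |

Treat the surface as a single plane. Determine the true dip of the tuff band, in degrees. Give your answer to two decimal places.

22.24°

Let the plane be z = a·E + b·N + c.
Well B−Well A: 0a − 65b = 23.3;  Well C−Well A: −316a − 173b = −0.2.
Solving gives a = 0.19688, b = −0.35846.
Gradient magnitude |∇z| = √(a² + b²) = √(0.03876 + 0.12849) = 0.40897.
True dip = arctan(0.40897) = 22.24°, dipping toward NNW (azimuth ≈ 331°).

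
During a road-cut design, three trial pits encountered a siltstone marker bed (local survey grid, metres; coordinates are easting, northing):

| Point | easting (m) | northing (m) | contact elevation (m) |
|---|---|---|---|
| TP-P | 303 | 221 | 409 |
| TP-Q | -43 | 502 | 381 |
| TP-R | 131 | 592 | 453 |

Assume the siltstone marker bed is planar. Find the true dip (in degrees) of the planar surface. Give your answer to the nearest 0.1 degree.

Let the plane be z = a·easting + b·northing + c.
TP-Q−TP-P: −346a + 281b = −28;  TP-R−TP-P: −172a + 371b = 44.
Solving gives a = 0.28428, b = 0.25039.
Gradient magnitude |∇z| = √(a² + b²) = √(0.08081 + 0.06270) = 0.37883.
True dip = arctan(0.37883) = 20.7°, dipping toward SW (azimuth ≈ 229°).

20.7°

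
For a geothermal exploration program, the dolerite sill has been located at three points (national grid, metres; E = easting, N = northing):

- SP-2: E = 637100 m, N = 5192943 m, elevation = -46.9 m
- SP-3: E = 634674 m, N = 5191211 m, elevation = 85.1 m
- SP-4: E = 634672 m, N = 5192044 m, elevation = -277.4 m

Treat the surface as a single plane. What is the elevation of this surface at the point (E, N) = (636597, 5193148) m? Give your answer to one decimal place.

Let the plane be z = a·E + b·N + c.
SP-3−SP-2: −2426a − 1732b = 132;  SP-4−SP-2: −2428a − 899b = −230.5.
Solving gives a = 0.255835781, b = −0.434559818.
Then c = -46.9 − a·637100 − b·5192943 = 2093604.49.
At (636597, 5193148): z = 162864.3 − 2256733.5 + 2093604.49 = -264.7 m.

-264.7 m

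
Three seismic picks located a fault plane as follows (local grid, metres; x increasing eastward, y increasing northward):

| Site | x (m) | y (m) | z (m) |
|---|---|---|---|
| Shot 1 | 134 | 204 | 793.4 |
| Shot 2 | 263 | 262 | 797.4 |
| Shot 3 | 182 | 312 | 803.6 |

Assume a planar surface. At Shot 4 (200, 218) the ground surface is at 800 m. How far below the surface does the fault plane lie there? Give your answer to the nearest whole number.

Two edge vectors: Shot 1→Shot 2 = (129, 58, 4), Shot 1→Shot 3 = (48, 108, 10.2).
Normal n = (Shot 1→Shot 2) × (Shot 1→Shot 3) = (159.6, -1123.8, 11148).
So ∂z/∂x = −n_x/n_z = −0.01432 and ∂z/∂y = −n_y/n_z = 0.10081.
Intercept c from Shot 1: 793.4 + 1.92 − 20.56 = 774.75.
At (200, 218): z_contact = −2.9 + 22.0 + 774.75 = 793.9 m.
Depth below ground = 800 − 793.9 = 6 m.

6 m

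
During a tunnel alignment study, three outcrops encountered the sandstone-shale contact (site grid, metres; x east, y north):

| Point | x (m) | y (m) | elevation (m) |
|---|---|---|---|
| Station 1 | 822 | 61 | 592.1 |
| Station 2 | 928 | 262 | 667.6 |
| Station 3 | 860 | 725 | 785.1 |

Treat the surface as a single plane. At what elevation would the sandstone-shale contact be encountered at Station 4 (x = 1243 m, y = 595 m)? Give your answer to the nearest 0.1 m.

817.9 m

Let the plane be z = a·x + b·y + c.
Station 2−Station 1: 106a + 201b = 75.5;  Station 3−Station 1: 38a + 664b = 193.
Solving gives a = 0.180713, b = 0.280321.
Then c = 592.1 − a·822 − b·61 = 426.45.
At (1243, 595): z = 224.6 + 166.8 + 426.45 = 817.9 m.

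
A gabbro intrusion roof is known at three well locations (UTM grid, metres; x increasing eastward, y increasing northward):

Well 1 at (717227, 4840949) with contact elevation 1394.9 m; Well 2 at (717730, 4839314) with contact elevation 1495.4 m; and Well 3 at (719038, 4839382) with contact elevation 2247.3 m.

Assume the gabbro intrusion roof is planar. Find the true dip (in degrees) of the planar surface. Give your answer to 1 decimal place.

30.1°

Let the plane be z = a·x + b·y + c.
Well 2−Well 1: 503a − 1635b = 100.5;  Well 3−Well 1: 1811a − 1567b = 852.4.
Solving gives a = 0.56894, b = 0.11356.
Gradient magnitude |∇z| = √(a² + b²) = √(0.32370 + 0.01290) = 0.58017.
True dip = arctan(0.58017) = 30.1°, dipping toward WSW (azimuth ≈ 259°).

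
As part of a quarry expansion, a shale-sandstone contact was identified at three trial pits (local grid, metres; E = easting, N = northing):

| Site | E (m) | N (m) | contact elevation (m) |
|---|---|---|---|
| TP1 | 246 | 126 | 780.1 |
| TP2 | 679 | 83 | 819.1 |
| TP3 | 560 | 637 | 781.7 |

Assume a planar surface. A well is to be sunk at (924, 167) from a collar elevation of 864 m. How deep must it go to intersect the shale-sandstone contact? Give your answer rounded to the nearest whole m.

28 m

Two edge vectors: TP1→TP2 = (433, -43, 39), TP1→TP3 = (314, 511, 1.6).
Normal n = (TP1→TP2) × (TP1→TP3) = (-19997.8, 11553.2, 234765).
So ∂z/∂E = −n_x/n_z = 0.08518 and ∂z/∂N = −n_y/n_z = −0.04921.
Intercept c from TP1: 780.1 − 20.95 + 6.20 = 765.35.
At (924, 167): z_contact = 78.7 − 8.2 + 765.35 = 835.8 m.
Depth below ground = 864 − 835.8 = 28 m.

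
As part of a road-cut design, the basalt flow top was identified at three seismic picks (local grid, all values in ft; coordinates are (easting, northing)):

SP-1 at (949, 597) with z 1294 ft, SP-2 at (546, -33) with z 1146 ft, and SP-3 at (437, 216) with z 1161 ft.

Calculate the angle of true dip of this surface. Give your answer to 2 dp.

11.78°

Two edge vectors: SP-1→SP-2 = (-403, -630, -148), SP-1→SP-3 = (-512, -381, -133).
Normal n = (SP-1→SP-2) × (SP-1→SP-3) = (27402, 22177, -169017).
So ∂z/∂E = −n_x/n_z = 0.16213 and ∂z/∂N = −n_y/n_z = 0.13121.
Gradient magnitude |∇z| = √(a² + b²) = √(0.02628 + 0.01722) = 0.20857.
True dip = arctan(0.20857) = 11.78°, dipping toward SW (azimuth ≈ 231°).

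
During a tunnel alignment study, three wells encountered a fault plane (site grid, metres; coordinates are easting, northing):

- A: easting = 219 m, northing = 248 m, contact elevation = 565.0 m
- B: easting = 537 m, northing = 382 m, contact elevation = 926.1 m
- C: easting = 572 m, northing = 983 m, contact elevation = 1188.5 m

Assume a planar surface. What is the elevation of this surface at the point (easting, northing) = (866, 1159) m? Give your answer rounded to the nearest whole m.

Two edge vectors: A→B = (318, 134, 361.1), A→C = (353, 735, 623.5).
Normal n = (A→B) × (A→C) = (-181859.5, -70804.7, 186428).
So ∂z/∂easting = −n_x/n_z = 0.97549 and ∂z/∂northing = −n_y/n_z = 0.37980.
Intercept c from A: 565 − 213.63 − 94.19 = 257.18.
At (866, 1159): z = 844.8 + 440.2 + 257.18 = 1542.1 m.

1542 m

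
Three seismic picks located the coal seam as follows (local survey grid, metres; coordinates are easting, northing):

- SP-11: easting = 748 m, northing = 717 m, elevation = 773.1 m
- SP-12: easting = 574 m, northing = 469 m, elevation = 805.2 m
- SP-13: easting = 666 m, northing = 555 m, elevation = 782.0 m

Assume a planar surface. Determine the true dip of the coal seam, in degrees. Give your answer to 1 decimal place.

Two edge vectors: SP-11→SP-12 = (-174, -248, 32.1), SP-11→SP-13 = (-82, -162, 8.9).
Normal n = (SP-11→SP-12) × (SP-11→SP-13) = (2993, -1083.6, 7852).
So ∂z/∂easting = −n_x/n_z = −0.38118 and ∂z/∂northing = −n_y/n_z = 0.13800.
Gradient magnitude |∇z| = √(a² + b²) = √(0.14530 + 0.01904) = 0.40539.
True dip = arctan(0.40539) = 22.1°, dipping toward ESE (azimuth ≈ 110°).

22.1°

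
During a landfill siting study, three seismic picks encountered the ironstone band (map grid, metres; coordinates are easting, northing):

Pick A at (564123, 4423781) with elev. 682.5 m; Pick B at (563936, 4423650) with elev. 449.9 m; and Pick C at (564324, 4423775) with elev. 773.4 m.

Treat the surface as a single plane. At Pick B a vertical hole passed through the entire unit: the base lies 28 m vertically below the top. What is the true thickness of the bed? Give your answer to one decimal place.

Let the plane be z = a·easting + b·northing + c.
Pick B−Pick A: −187a − 131b = −232.6;  Pick C−Pick A: 201a − 6b = 90.9.
Solving gives a = 0.48459, b = 1.08383.
|∇z| = √(a²+b²) = 1.18723, so dip δ = arctan(1.18723) = 49.89°.
True thickness = vertical thickness × cos δ = 28 × cos 49.89° = 18.0 m.

18.0 m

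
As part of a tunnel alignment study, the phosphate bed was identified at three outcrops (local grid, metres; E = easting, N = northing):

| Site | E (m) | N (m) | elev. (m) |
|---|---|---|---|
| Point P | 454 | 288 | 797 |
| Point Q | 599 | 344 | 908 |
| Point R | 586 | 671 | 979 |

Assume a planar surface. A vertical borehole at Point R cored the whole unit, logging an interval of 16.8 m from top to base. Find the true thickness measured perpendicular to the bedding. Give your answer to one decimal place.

13.7 m

Two edge vectors: Point P→Point Q = (145, 56, 111), Point P→Point R = (132, 383, 182).
Normal n = (Point P→Point Q) × (Point P→Point R) = (-32321, -11738, 48143).
So ∂z/∂E = −n_x/n_z = 0.67135 and ∂z/∂N = −n_y/n_z = 0.24382.
|∇z| = √(a²+b²) = 0.71426, so dip δ = arctan(0.71426) = 35.54°.
True thickness = vertical thickness × cos δ = 16.8 × cos 35.54° = 13.7 m.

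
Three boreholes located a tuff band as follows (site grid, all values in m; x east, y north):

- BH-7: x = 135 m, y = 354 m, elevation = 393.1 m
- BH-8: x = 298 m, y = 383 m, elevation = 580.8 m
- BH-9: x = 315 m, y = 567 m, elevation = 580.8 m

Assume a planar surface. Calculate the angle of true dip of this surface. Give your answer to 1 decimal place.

Let the plane be z = a·x + b·y + c.
BH-8−BH-7: 163a + 29b = 187.7;  BH-9−BH-7: 180a + 213b = 187.7.
Solving gives a = 1.17078, b = −0.10817.
Gradient magnitude |∇z| = √(a² + b²) = √(1.37072 + 0.01170) = 1.17577.
True dip = arctan(1.17577) = 49.6°, dipping toward W (azimuth ≈ 275°).

49.6°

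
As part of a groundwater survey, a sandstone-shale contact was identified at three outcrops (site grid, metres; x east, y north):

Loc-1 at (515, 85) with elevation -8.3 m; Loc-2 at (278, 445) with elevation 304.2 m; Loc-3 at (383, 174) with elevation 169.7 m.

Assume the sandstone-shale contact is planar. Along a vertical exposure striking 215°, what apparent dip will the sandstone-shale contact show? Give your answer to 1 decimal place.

Two edge vectors: Loc-1→Loc-2 = (-237, 360, 312.5), Loc-1→Loc-3 = (-132, 89, 178).
Normal n = (Loc-1→Loc-2) × (Loc-1→Loc-3) = (36267.5, 936, 26427).
So ∂z/∂x = −n_x/n_z = −1.37237 and ∂z/∂y = −n_y/n_z = −0.03542.
Unit vector along 215° is (sin 215°, cos 215°) = (-0.5736, -0.8192).
Slope in that direction = a·(-0.5736) + b·(-0.8192) = 0.81617.
Apparent dip = arctan|0.81617| = 39.2° (true dip is 53.9°, so apparent ≤ true as expected).

39.2°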